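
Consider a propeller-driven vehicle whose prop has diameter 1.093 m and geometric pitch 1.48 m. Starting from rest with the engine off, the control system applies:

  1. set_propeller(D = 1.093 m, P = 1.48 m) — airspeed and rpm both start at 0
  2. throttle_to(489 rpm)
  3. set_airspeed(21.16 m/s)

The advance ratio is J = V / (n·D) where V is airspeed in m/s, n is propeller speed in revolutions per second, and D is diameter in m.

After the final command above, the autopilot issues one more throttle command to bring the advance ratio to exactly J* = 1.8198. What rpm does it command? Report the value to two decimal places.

rpm = 638.30

set_propeller: D = 1.093 m, P = 1.48 m (p = P/D = 1.354071); state ← (V=0, rpm=0)
throttle_to(489): rpm ← 489
set_airspeed(21.16): V ← 21.16 m/s
final state: V = 21.16 m/s, rpm = 489 → n = rpm/60 = 8.150000 rev/s
target J* = 1.8198; solve J* = V/(n·D) for n: n = V/(J*·D) = 21.16/(1.8198 × 1.093) = 10.638290 rev/s
rpm = 60·n = 638.297423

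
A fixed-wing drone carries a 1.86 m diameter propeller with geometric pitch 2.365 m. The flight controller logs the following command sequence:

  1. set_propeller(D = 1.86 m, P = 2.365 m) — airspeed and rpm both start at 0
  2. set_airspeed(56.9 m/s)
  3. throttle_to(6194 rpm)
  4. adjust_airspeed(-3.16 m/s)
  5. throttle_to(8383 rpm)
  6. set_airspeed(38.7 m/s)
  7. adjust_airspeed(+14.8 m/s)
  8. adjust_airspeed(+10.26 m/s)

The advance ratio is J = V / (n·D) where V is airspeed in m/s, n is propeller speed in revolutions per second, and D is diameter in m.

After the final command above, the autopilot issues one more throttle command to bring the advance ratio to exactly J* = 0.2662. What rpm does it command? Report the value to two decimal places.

rpm = 7726.42

set_propeller: D = 1.86 m, P = 2.365 m (p = P/D = 1.271505); state ← (V=0, rpm=0)
set_airspeed(56.9): V ← 56.9 m/s
throttle_to(6194): rpm ← 6194
adjust_airspeed(-3.16): V ← 56.9 -3.16 = 53.74 m/s
throttle_to(8383): rpm ← 8383
set_airspeed(38.7): V ← 38.7 m/s
adjust_airspeed(+14.8): V ← 38.7 +14.8 = 53.5 m/s
adjust_airspeed(+10.26): V ← 53.5 +10.26 = 63.76 m/s
final state: V = 63.76 m/s, rpm = 8383 → n = rpm/60 = 139.716667 rev/s
target J* = 0.2662; solve J* = V/(n·D) for n: n = V/(J*·D) = 63.76/(0.2662 × 1.86) = 128.773741 rev/s
rpm = 60·n = 7726.424469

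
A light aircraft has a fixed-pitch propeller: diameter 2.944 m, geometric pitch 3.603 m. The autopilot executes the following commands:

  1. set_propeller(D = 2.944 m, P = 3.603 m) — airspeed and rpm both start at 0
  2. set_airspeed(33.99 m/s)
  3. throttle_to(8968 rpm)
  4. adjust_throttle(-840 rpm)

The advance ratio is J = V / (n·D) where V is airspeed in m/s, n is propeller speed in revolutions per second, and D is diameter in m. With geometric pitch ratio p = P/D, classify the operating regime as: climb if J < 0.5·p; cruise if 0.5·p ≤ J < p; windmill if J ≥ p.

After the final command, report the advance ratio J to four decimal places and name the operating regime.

set_propeller: D = 2.944 m, P = 3.603 m (p = P/D = 1.223845); state ← (V=0, rpm=0)
set_airspeed(33.99): V ← 33.99 m/s
throttle_to(8968): rpm ← 8968
adjust_throttle(-840): rpm ← 8968 -840 = 8128
final state: V = 33.99 m/s, rpm = 8128 → n = rpm/60 = 135.466667 rev/s
J = V / (n·D) = 33.99 / (135.466667 × 2.944) = 0.085228
regime bands: climb J<0.6119 | cruise [0.6119, 1.2238) | windmill J≥1.2238
J = 0.0852 → climb

J = 0.0852, regime = climb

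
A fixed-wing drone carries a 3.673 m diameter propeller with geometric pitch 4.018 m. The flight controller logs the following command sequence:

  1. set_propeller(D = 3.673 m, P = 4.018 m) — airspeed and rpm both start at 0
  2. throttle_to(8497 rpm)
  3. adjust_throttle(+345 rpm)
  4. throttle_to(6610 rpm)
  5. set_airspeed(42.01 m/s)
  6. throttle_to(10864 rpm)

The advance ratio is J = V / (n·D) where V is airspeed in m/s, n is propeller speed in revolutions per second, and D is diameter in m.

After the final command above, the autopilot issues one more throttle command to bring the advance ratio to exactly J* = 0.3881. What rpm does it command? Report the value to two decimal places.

rpm = 1768.23

set_propeller: D = 3.673 m, P = 4.018 m (p = P/D = 1.093929); state ← (V=0, rpm=0)
throttle_to(8497): rpm ← 8497
adjust_throttle(+345): rpm ← 8497 +345 = 8842
throttle_to(6610): rpm ← 6610
set_airspeed(42.01): V ← 42.01 m/s
throttle_to(10864): rpm ← 10864
final state: V = 42.01 m/s, rpm = 10864 → n = rpm/60 = 181.066667 rev/s
target J* = 0.3881; solve J* = V/(n·D) for n: n = V/(J*·D) = 42.01/(0.3881 × 3.673) = 29.470541 rev/s
rpm = 60·n = 1768.232468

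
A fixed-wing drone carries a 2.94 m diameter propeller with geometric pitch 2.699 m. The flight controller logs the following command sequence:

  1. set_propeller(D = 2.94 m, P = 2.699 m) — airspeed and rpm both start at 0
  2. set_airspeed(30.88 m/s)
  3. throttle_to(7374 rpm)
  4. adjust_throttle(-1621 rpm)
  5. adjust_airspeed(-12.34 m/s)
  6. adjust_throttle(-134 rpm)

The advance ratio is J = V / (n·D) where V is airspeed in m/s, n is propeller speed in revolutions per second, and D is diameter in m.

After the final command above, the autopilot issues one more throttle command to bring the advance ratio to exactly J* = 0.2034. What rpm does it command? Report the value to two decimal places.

rpm = 1860.21

set_propeller: D = 2.94 m, P = 2.699 m (p = P/D = 0.918027); state ← (V=0, rpm=0)
set_airspeed(30.88): V ← 30.88 m/s
throttle_to(7374): rpm ← 7374
adjust_throttle(-1621): rpm ← 7374 -1621 = 5753
adjust_airspeed(-12.34): V ← 30.88 -12.34 = 18.54 m/s
adjust_throttle(-134): rpm ← 5753 -134 = 5619
final state: V = 18.54 m/s, rpm = 5619 → n = rpm/60 = 93.650000 rev/s
target J* = 0.2034; solve J* = V/(n·D) for n: n = V/(J*·D) = 18.54/(0.2034 × 2.94) = 31.003552 rev/s
rpm = 60·n = 1860.213112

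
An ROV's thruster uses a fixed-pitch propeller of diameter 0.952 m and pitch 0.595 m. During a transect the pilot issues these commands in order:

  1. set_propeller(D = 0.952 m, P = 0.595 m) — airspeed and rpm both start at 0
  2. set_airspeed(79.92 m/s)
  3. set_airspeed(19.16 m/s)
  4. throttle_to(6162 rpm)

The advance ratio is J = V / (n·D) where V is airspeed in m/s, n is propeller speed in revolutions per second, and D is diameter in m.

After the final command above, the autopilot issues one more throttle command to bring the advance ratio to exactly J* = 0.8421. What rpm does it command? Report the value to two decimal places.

rpm = 1433.99

set_propeller: D = 0.952 m, P = 0.595 m (p = P/D = 0.625000); state ← (V=0, rpm=0)
set_airspeed(79.92): V ← 79.92 m/s
set_airspeed(19.16): V ← 19.16 m/s
throttle_to(6162): rpm ← 6162
final state: V = 19.16 m/s, rpm = 6162 → n = rpm/60 = 102.700000 rev/s
target J* = 0.8421; solve J* = V/(n·D) for n: n = V/(J*·D) = 19.16/(0.8421 × 0.952) = 23.899834 rev/s
rpm = 60·n = 1433.990055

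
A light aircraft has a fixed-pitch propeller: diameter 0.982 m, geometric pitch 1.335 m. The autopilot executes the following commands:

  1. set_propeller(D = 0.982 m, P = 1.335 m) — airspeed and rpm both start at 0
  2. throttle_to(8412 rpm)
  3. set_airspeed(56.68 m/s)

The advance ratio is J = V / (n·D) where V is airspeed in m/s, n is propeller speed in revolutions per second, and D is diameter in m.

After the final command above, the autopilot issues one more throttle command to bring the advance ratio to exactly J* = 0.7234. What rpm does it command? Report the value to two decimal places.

set_propeller: D = 0.982 m, P = 1.335 m (p = P/D = 1.359470); state ← (V=0, rpm=0)
throttle_to(8412): rpm ← 8412
set_airspeed(56.68): V ← 56.68 m/s
final state: V = 56.68 m/s, rpm = 8412 → n = rpm/60 = 140.200000 rev/s
target J* = 0.7234; solve J* = V/(n·D) for n: n = V/(J*·D) = 56.68/(0.7234 × 0.982) = 79.788417 rev/s
rpm = 60·n = 4787.305027

rpm = 4787.31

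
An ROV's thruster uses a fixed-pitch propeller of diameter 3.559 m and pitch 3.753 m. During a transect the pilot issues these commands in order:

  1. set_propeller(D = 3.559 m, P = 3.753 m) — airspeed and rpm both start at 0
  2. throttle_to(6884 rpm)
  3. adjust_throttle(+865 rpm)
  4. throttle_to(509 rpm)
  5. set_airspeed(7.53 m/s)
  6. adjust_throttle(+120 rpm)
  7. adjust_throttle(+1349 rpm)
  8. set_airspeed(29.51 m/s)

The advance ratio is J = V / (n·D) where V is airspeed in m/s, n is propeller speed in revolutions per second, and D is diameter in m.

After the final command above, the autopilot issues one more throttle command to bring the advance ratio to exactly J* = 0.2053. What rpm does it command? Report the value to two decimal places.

rpm = 2423.28

set_propeller: D = 3.559 m, P = 3.753 m (p = P/D = 1.054510); state ← (V=0, rpm=0)
throttle_to(6884): rpm ← 6884
adjust_throttle(+865): rpm ← 6884 +865 = 7749
throttle_to(509): rpm ← 509
set_airspeed(7.53): V ← 7.53 m/s
adjust_throttle(+120): rpm ← 509 +120 = 629
adjust_throttle(+1349): rpm ← 629 +1349 = 1978
set_airspeed(29.51): V ← 29.51 m/s
final state: V = 29.51 m/s, rpm = 1978 → n = rpm/60 = 32.966667 rev/s
target J* = 0.2053; solve J* = V/(n·D) for n: n = V/(J*·D) = 29.51/(0.2053 × 3.559) = 40.387993 rev/s
rpm = 60·n = 2423.279579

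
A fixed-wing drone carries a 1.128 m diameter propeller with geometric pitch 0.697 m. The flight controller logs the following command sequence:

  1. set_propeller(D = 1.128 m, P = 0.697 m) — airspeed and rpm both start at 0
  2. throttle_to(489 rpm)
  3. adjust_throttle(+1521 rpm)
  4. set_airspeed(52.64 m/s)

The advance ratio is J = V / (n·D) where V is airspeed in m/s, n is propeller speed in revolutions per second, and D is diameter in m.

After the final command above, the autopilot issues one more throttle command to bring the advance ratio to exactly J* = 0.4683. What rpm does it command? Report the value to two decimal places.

set_propeller: D = 1.128 m, P = 0.697 m (p = P/D = 0.617908); state ← (V=0, rpm=0)
throttle_to(489): rpm ← 489
adjust_throttle(+1521): rpm ← 489 +1521 = 2010
set_airspeed(52.64): V ← 52.64 m/s
final state: V = 52.64 m/s, rpm = 2010 → n = rpm/60 = 33.500000 rev/s
target J* = 0.4683; solve J* = V/(n·D) for n: n = V/(J*·D) = 52.64/(0.4683 × 1.128) = 99.651221 rev/s
rpm = 60·n = 5979.073244

rpm = 5979.07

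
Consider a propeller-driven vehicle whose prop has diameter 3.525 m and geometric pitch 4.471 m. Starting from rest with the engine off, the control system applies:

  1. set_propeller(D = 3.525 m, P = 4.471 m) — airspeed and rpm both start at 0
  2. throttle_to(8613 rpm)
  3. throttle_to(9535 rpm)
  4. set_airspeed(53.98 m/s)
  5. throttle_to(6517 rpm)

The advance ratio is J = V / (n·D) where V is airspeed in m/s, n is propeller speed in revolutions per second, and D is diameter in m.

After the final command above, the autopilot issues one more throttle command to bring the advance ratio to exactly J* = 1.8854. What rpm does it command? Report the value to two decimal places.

rpm = 487.33

set_propeller: D = 3.525 m, P = 4.471 m (p = P/D = 1.268369); state ← (V=0, rpm=0)
throttle_to(8613): rpm ← 8613
throttle_to(9535): rpm ← 9535
set_airspeed(53.98): V ← 53.98 m/s
throttle_to(6517): rpm ← 6517
final state: V = 53.98 m/s, rpm = 6517 → n = rpm/60 = 108.616667 rev/s
target J* = 1.8854; solve J* = V/(n·D) for n: n = V/(J*·D) = 53.98/(1.8854 × 3.525) = 8.122136 rev/s
rpm = 60·n = 487.328159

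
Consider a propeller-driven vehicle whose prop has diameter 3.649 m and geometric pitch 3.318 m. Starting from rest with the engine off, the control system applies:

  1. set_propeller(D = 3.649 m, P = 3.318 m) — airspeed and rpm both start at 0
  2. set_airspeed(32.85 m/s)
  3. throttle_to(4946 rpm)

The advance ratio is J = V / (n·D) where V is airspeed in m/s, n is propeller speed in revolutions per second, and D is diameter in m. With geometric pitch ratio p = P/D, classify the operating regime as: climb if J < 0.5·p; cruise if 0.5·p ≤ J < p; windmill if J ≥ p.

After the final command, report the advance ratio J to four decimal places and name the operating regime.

J = 0.1092, regime = climb

set_propeller: D = 3.649 m, P = 3.318 m (p = P/D = 0.909290); state ← (V=0, rpm=0)
set_airspeed(32.85): V ← 32.85 m/s
throttle_to(4946): rpm ← 4946
final state: V = 32.85 m/s, rpm = 4946 → n = rpm/60 = 82.433333 rev/s
J = V / (n·D) = 32.85 / (82.433333 × 3.649) = 0.109209
regime bands: climb J<0.4546 | cruise [0.4546, 0.9093) | windmill J≥0.9093
J = 0.1092 → climb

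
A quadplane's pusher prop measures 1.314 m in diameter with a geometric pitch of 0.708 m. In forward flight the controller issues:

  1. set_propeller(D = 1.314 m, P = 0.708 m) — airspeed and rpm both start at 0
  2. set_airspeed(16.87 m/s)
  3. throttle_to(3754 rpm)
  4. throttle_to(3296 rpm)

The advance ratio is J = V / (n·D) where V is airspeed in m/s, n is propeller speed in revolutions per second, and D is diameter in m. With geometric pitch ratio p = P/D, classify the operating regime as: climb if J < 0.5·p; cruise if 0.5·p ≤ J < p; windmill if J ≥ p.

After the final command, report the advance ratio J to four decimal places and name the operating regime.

set_propeller: D = 1.314 m, P = 0.708 m (p = P/D = 0.538813); state ← (V=0, rpm=0)
set_airspeed(16.87): V ← 16.87 m/s
throttle_to(3754): rpm ← 3754
throttle_to(3296): rpm ← 3296
final state: V = 16.87 m/s, rpm = 3296 → n = rpm/60 = 54.933333 rev/s
J = V / (n·D) = 16.87 / (54.933333 × 1.314) = 0.233713
regime bands: climb J<0.2694 | cruise [0.2694, 0.5388) | windmill J≥0.5388
J = 0.2337 → climb

J = 0.2337, regime = climb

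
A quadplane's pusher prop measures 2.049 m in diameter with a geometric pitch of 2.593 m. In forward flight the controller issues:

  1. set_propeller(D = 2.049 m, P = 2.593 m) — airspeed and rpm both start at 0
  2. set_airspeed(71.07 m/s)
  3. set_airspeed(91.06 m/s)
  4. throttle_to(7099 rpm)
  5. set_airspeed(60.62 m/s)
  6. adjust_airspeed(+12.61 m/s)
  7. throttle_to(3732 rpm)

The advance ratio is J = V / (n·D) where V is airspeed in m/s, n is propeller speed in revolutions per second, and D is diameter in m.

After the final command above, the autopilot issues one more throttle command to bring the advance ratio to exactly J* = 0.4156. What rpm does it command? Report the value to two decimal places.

set_propeller: D = 2.049 m, P = 2.593 m (p = P/D = 1.265495); state ← (V=0, rpm=0)
set_airspeed(71.07): V ← 71.07 m/s
set_airspeed(91.06): V ← 91.06 m/s
throttle_to(7099): rpm ← 7099
set_airspeed(60.62): V ← 60.62 m/s
adjust_airspeed(+12.61): V ← 60.62 +12.61 = 73.23 m/s
throttle_to(3732): rpm ← 3732
final state: V = 73.23 m/s, rpm = 3732 → n = rpm/60 = 62.200000 rev/s
target J* = 0.4156; solve J* = V/(n·D) for n: n = V/(J*·D) = 73.23/(0.4156 × 2.049) = 85.994671 rev/s
rpm = 60·n = 5159.680231

rpm = 5159.68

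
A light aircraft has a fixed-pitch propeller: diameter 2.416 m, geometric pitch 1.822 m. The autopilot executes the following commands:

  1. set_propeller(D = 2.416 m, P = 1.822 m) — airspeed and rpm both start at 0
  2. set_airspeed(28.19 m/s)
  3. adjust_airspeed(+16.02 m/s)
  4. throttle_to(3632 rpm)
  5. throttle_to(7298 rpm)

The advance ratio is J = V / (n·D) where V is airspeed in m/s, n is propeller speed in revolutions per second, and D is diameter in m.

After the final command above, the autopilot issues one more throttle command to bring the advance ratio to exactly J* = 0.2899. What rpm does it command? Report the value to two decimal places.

set_propeller: D = 2.416 m, P = 1.822 m (p = P/D = 0.754139); state ← (V=0, rpm=0)
set_airspeed(28.19): V ← 28.19 m/s
adjust_airspeed(+16.02): V ← 28.19 +16.02 = 44.21 m/s
throttle_to(3632): rpm ← 3632
throttle_to(7298): rpm ← 7298
final state: V = 44.21 m/s, rpm = 7298 → n = rpm/60 = 121.633333 rev/s
target J* = 0.2899; solve J* = V/(n·D) for n: n = V/(J*·D) = 44.21/(0.2899 × 2.416) = 63.121218 rev/s
rpm = 60·n = 3787.273072

rpm = 3787.27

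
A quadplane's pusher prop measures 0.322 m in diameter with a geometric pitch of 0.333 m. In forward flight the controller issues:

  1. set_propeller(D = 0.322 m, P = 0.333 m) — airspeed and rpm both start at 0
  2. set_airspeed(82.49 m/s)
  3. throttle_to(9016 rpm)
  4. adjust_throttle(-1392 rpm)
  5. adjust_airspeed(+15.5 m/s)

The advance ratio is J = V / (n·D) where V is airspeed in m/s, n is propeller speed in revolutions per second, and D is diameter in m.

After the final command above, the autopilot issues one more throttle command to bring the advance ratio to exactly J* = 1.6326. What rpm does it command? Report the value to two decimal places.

set_propeller: D = 0.322 m, P = 0.333 m (p = P/D = 1.034161); state ← (V=0, rpm=0)
set_airspeed(82.49): V ← 82.49 m/s
throttle_to(9016): rpm ← 9016
adjust_throttle(-1392): rpm ← 9016 -1392 = 7624
adjust_airspeed(+15.5): V ← 82.49 +15.5 = 97.99 m/s
final state: V = 97.99 m/s, rpm = 7624 → n = rpm/60 = 127.066667 rev/s
target J* = 1.6326; solve J* = V/(n·D) for n: n = V/(J*·D) = 97.99/(1.6326 × 0.322) = 186.400080 rev/s
rpm = 60·n = 11184.004785

rpm = 11184.00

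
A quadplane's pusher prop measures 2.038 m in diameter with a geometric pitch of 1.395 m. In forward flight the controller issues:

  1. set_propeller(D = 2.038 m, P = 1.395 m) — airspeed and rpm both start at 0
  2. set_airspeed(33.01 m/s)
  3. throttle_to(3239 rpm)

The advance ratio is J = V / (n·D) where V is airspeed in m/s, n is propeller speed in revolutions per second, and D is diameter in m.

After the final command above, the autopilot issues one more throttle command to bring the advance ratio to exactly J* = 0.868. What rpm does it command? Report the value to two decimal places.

set_propeller: D = 2.038 m, P = 1.395 m (p = P/D = 0.684495); state ← (V=0, rpm=0)
set_airspeed(33.01): V ← 33.01 m/s
throttle_to(3239): rpm ← 3239
final state: V = 33.01 m/s, rpm = 3239 → n = rpm/60 = 53.983333 rev/s
target J* = 0.868; solve J* = V/(n·D) for n: n = V/(J*·D) = 33.01/(0.868 × 2.038) = 18.660429 rev/s
rpm = 60·n = 1119.625729

rpm = 1119.63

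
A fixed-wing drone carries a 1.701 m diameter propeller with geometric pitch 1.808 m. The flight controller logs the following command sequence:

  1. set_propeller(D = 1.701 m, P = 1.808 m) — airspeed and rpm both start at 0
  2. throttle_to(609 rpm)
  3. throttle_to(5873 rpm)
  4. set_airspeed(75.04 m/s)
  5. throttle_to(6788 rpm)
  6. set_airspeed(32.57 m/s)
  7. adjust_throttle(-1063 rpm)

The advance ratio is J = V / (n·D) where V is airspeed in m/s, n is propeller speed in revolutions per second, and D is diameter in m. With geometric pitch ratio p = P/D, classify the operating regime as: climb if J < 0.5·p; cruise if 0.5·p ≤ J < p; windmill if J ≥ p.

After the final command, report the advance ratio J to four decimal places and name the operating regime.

J = 0.2007, regime = climb

set_propeller: D = 1.701 m, P = 1.808 m (p = P/D = 1.062904); state ← (V=0, rpm=0)
throttle_to(609): rpm ← 609
throttle_to(5873): rpm ← 5873
set_airspeed(75.04): V ← 75.04 m/s
throttle_to(6788): rpm ← 6788
set_airspeed(32.57): V ← 32.57 m/s
adjust_throttle(-1063): rpm ← 6788 -1063 = 5725
final state: V = 32.57 m/s, rpm = 5725 → n = rpm/60 = 95.416667 rev/s
J = V / (n·D) = 32.57 / (95.416667 × 1.701) = 0.200673
regime bands: climb J<0.5315 | cruise [0.5315, 1.0629) | windmill J≥1.0629
J = 0.2007 → climb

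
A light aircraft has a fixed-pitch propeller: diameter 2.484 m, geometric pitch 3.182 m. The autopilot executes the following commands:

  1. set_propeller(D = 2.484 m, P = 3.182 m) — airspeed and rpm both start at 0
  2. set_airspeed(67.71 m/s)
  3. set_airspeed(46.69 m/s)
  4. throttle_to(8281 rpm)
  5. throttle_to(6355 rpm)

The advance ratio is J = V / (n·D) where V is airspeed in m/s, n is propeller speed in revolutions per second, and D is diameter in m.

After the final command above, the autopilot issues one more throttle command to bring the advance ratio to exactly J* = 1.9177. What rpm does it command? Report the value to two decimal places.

rpm = 588.09

set_propeller: D = 2.484 m, P = 3.182 m (p = P/D = 1.280998); state ← (V=0, rpm=0)
set_airspeed(67.71): V ← 67.71 m/s
set_airspeed(46.69): V ← 46.69 m/s
throttle_to(8281): rpm ← 8281
throttle_to(6355): rpm ← 6355
final state: V = 46.69 m/s, rpm = 6355 → n = rpm/60 = 105.916667 rev/s
target J* = 1.9177; solve J* = V/(n·D) for n: n = V/(J*·D) = 46.69/(1.9177 × 2.484) = 9.801479 rev/s
rpm = 60·n = 588.088741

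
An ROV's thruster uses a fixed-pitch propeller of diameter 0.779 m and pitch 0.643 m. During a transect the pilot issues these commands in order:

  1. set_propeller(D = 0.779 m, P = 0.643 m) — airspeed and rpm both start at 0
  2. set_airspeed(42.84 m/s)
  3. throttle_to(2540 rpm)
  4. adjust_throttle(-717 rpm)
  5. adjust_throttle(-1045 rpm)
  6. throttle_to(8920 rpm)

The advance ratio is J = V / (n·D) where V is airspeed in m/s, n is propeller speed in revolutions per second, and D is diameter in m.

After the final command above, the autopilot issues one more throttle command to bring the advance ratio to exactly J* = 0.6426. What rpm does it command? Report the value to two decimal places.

rpm = 5134.79

set_propeller: D = 0.779 m, P = 0.643 m (p = P/D = 0.825417); state ← (V=0, rpm=0)
set_airspeed(42.84): V ← 42.84 m/s
throttle_to(2540): rpm ← 2540
adjust_throttle(-717): rpm ← 2540 -717 = 1823
adjust_throttle(-1045): rpm ← 1823 -1045 = 778
throttle_to(8920): rpm ← 8920
final state: V = 42.84 m/s, rpm = 8920 → n = rpm/60 = 148.666667 rev/s
target J* = 0.6426; solve J* = V/(n·D) for n: n = V/(J*·D) = 42.84/(0.6426 × 0.779) = 85.579803 rev/s
rpm = 60·n = 5134.788190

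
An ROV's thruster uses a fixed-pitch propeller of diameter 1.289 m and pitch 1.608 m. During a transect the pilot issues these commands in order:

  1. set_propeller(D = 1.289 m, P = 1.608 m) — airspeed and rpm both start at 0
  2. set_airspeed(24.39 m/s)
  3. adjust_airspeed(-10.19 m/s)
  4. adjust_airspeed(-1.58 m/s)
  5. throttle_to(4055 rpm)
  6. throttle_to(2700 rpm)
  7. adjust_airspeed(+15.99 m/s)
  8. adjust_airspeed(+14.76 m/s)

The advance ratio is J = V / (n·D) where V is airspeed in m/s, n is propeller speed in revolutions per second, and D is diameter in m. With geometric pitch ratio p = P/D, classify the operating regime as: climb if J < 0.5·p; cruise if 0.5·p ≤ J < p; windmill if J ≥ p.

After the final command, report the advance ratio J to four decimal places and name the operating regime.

set_propeller: D = 1.289 m, P = 1.608 m (p = P/D = 1.247479); state ← (V=0, rpm=0)
set_airspeed(24.39): V ← 24.39 m/s
adjust_airspeed(-10.19): V ← 24.39 -10.19 = 14.2 m/s
adjust_airspeed(-1.58): V ← 14.2 -1.58 = 12.62 m/s
throttle_to(4055): rpm ← 4055
throttle_to(2700): rpm ← 2700
adjust_airspeed(+15.99): V ← 12.62 +15.99 = 28.61 m/s
adjust_airspeed(+14.76): V ← 28.61 +14.76 = 43.37 m/s
final state: V = 43.37 m/s, rpm = 2700 → n = rpm/60 = 45.000000 rev/s
J = V / (n·D) = 43.37 / (45.000000 × 1.289) = 0.747694
regime bands: climb J<0.6237 | cruise [0.6237, 1.2475) | windmill J≥1.2475
J = 0.7477 → cruise

J = 0.7477, regime = cruise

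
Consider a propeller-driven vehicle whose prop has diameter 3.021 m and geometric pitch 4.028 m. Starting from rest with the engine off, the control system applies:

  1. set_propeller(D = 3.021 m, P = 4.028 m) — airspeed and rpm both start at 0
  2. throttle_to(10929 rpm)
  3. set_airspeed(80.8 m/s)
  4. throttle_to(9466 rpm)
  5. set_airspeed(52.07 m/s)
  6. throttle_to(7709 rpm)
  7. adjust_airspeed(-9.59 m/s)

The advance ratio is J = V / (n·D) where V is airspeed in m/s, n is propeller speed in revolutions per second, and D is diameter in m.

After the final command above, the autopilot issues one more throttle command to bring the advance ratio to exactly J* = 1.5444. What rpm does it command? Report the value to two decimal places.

set_propeller: D = 3.021 m, P = 4.028 m (p = P/D = 1.333333); state ← (V=0, rpm=0)
throttle_to(10929): rpm ← 10929
set_airspeed(80.8): V ← 80.8 m/s
throttle_to(9466): rpm ← 9466
set_airspeed(52.07): V ← 52.07 m/s
throttle_to(7709): rpm ← 7709
adjust_airspeed(-9.59): V ← 52.07 -9.59 = 42.48 m/s
final state: V = 42.48 m/s, rpm = 7709 → n = rpm/60 = 128.483333 rev/s
target J* = 1.5444; solve J* = V/(n·D) for n: n = V/(J*·D) = 42.48/(1.5444 × 3.021) = 9.104875 rev/s
rpm = 60·n = 546.292503

rpm = 546.29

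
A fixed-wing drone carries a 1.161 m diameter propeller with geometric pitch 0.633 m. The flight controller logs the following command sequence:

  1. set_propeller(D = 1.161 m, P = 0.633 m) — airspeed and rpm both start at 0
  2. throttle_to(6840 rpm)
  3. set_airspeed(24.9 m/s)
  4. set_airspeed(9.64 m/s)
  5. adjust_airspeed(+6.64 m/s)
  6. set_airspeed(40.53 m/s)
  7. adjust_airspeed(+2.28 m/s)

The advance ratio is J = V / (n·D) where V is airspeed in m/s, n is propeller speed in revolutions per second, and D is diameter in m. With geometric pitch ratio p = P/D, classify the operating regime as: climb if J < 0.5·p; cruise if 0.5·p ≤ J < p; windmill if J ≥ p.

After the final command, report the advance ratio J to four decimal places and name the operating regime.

set_propeller: D = 1.161 m, P = 0.633 m (p = P/D = 0.545220); state ← (V=0, rpm=0)
throttle_to(6840): rpm ← 6840
set_airspeed(24.9): V ← 24.9 m/s
set_airspeed(9.64): V ← 9.64 m/s
adjust_airspeed(+6.64): V ← 9.64 +6.64 = 16.28 m/s
set_airspeed(40.53): V ← 40.53 m/s
adjust_airspeed(+2.28): V ← 40.53 +2.28 = 42.81 m/s
final state: V = 42.81 m/s, rpm = 6840 → n = rpm/60 = 114.000000 rev/s
J = V / (n·D) = 42.81 / (114.000000 × 1.161) = 0.323451
regime bands: climb J<0.2726 | cruise [0.2726, 0.5452) | windmill J≥0.5452
J = 0.3235 → cruise

J = 0.3235, regime = cruise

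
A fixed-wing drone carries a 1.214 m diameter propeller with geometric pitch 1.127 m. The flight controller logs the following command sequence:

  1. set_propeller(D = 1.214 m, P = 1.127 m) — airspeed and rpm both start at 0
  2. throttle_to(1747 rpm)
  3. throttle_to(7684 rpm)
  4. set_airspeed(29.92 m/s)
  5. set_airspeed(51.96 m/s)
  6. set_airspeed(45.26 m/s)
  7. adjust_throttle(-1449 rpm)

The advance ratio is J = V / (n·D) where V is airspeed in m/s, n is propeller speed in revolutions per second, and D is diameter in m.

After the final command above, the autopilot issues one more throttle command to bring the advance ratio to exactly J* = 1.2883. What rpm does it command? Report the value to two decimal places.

set_propeller: D = 1.214 m, P = 1.127 m (p = P/D = 0.928336); state ← (V=0, rpm=0)
throttle_to(1747): rpm ← 1747
throttle_to(7684): rpm ← 7684
set_airspeed(29.92): V ← 29.92 m/s
set_airspeed(51.96): V ← 51.96 m/s
set_airspeed(45.26): V ← 45.26 m/s
adjust_throttle(-1449): rpm ← 7684 -1449 = 6235
final state: V = 45.26 m/s, rpm = 6235 → n = rpm/60 = 103.916667 rev/s
target J* = 1.2883; solve J* = V/(n·D) for n: n = V/(J*·D) = 45.26/(1.2883 × 1.214) = 28.938689 rev/s
rpm = 60·n = 1736.321354

rpm = 1736.32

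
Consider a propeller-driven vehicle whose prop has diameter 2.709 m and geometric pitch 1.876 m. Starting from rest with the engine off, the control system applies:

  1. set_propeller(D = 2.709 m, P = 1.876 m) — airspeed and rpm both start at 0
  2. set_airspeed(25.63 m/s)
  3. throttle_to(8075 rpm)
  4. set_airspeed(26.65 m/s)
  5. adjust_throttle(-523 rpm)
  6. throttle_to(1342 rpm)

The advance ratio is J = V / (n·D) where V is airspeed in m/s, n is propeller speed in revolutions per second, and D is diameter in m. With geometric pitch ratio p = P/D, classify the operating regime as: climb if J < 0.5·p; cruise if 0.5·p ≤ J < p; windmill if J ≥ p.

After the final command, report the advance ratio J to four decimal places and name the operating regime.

set_propeller: D = 2.709 m, P = 1.876 m (p = P/D = 0.692506); state ← (V=0, rpm=0)
set_airspeed(25.63): V ← 25.63 m/s
throttle_to(8075): rpm ← 8075
set_airspeed(26.65): V ← 26.65 m/s
adjust_throttle(-523): rpm ← 8075 -523 = 7552
throttle_to(1342): rpm ← 1342
final state: V = 26.65 m/s, rpm = 1342 → n = rpm/60 = 22.366667 rev/s
J = V / (n·D) = 26.65 / (22.366667 × 2.709) = 0.439832
regime bands: climb J<0.3463 | cruise [0.3463, 0.6925) | windmill J≥0.6925
J = 0.4398 → cruise

J = 0.4398, regime = cruise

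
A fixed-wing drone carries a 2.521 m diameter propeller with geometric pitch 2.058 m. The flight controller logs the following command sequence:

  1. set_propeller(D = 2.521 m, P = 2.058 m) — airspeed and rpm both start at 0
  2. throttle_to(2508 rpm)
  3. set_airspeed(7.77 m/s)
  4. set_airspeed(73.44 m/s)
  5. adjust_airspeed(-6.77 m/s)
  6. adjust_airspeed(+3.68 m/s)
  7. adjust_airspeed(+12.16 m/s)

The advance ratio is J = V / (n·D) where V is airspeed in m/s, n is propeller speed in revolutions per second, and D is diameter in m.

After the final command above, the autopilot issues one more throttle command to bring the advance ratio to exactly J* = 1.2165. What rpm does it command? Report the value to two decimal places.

rpm = 1614.26

set_propeller: D = 2.521 m, P = 2.058 m (p = P/D = 0.816343); state ← (V=0, rpm=0)
throttle_to(2508): rpm ← 2508
set_airspeed(7.77): V ← 7.77 m/s
set_airspeed(73.44): V ← 73.44 m/s
adjust_airspeed(-6.77): V ← 73.44 -6.77 = 66.67 m/s
adjust_airspeed(+3.68): V ← 66.67 +3.68 = 70.35 m/s
adjust_airspeed(+12.16): V ← 70.35 +12.16 = 82.51 m/s
final state: V = 82.51 m/s, rpm = 2508 → n = rpm/60 = 41.800000 rev/s
target J* = 1.2165; solve J* = V/(n·D) for n: n = V/(J*·D) = 82.51/(1.2165 × 2.521) = 26.904296 rev/s
rpm = 60·n = 1614.257744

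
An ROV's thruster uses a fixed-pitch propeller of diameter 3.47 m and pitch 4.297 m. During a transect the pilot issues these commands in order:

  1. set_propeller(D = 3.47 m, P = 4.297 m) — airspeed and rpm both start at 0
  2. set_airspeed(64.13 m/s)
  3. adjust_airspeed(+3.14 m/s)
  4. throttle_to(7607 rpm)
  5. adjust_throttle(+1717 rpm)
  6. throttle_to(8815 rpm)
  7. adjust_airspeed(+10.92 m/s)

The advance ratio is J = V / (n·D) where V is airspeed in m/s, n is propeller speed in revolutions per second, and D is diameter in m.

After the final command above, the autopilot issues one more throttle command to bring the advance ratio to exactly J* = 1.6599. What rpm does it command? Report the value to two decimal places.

set_propeller: D = 3.47 m, P = 4.297 m (p = P/D = 1.238329); state ← (V=0, rpm=0)
set_airspeed(64.13): V ← 64.13 m/s
adjust_airspeed(+3.14): V ← 64.13 +3.14 = 67.27 m/s
throttle_to(7607): rpm ← 7607
adjust_throttle(+1717): rpm ← 7607 +1717 = 9324
throttle_to(8815): rpm ← 8815
adjust_airspeed(+10.92): V ← 67.27 +10.92 = 78.19 m/s
final state: V = 78.19 m/s, rpm = 8815 → n = rpm/60 = 146.916667 rev/s
target J* = 1.6599; solve J* = V/(n·D) for n: n = V/(J*·D) = 78.19/(1.6599 × 3.47) = 13.574999 rev/s
rpm = 60·n = 814.499953

rpm = 814.50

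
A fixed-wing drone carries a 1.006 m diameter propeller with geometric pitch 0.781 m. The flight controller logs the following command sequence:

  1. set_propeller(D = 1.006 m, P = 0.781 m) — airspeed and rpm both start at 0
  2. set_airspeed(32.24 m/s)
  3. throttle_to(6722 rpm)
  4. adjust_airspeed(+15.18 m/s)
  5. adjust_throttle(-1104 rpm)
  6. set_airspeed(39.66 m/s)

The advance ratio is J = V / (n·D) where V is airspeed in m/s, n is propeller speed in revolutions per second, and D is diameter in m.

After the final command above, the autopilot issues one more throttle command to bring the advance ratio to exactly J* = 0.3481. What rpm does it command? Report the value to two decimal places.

set_propeller: D = 1.006 m, P = 0.781 m (p = P/D = 0.776342); state ← (V=0, rpm=0)
set_airspeed(32.24): V ← 32.24 m/s
throttle_to(6722): rpm ← 6722
adjust_airspeed(+15.18): V ← 32.24 +15.18 = 47.42 m/s
adjust_throttle(-1104): rpm ← 6722 -1104 = 5618
set_airspeed(39.66): V ← 39.66 m/s
final state: V = 39.66 m/s, rpm = 5618 → n = rpm/60 = 93.633333 rev/s
target J* = 0.3481; solve J* = V/(n·D) for n: n = V/(J*·D) = 39.66/(0.3481 × 1.006) = 113.253258 rev/s
rpm = 60·n = 6795.195503

rpm = 6795.20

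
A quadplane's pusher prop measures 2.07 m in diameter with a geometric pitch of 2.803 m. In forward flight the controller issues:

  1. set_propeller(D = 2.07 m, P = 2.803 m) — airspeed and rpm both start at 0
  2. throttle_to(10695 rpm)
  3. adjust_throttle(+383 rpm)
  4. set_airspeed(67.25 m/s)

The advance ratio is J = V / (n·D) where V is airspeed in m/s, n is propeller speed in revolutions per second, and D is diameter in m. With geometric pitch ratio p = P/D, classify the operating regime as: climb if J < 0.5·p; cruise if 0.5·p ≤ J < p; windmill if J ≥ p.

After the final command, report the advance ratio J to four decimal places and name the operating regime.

J = 0.1760, regime = climb

set_propeller: D = 2.07 m, P = 2.803 m (p = P/D = 1.354106); state ← (V=0, rpm=0)
throttle_to(10695): rpm ← 10695
adjust_throttle(+383): rpm ← 10695 +383 = 11078
set_airspeed(67.25): V ← 67.25 m/s
final state: V = 67.25 m/s, rpm = 11078 → n = rpm/60 = 184.633333 rev/s
J = V / (n·D) = 67.25 / (184.633333 × 2.07) = 0.175959
regime bands: climb J<0.6771 | cruise [0.6771, 1.3541) | windmill J≥1.3541
J = 0.1760 → climb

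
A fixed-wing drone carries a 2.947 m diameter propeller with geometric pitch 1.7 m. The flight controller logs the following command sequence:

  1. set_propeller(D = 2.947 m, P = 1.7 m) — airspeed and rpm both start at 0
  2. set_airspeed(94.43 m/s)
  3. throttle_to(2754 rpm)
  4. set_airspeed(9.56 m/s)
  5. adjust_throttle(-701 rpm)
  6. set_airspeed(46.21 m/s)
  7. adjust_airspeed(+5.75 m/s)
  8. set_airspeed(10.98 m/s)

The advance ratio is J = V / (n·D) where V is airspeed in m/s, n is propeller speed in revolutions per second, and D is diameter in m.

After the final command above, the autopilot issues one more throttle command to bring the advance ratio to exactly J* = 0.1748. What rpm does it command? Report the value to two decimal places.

set_propeller: D = 2.947 m, P = 1.7 m (p = P/D = 0.576858); state ← (V=0, rpm=0)
set_airspeed(94.43): V ← 94.43 m/s
throttle_to(2754): rpm ← 2754
set_airspeed(9.56): V ← 9.56 m/s
adjust_throttle(-701): rpm ← 2754 -701 = 2053
set_airspeed(46.21): V ← 46.21 m/s
adjust_airspeed(+5.75): V ← 46.21 +5.75 = 51.96 m/s
set_airspeed(10.98): V ← 10.98 m/s
final state: V = 10.98 m/s, rpm = 2053 → n = rpm/60 = 34.216667 rev/s
target J* = 0.1748; solve J* = V/(n·D) for n: n = V/(J*·D) = 10.98/(0.1748 × 2.947) = 21.314776 rev/s
rpm = 60·n = 1278.886569

rpm = 1278.89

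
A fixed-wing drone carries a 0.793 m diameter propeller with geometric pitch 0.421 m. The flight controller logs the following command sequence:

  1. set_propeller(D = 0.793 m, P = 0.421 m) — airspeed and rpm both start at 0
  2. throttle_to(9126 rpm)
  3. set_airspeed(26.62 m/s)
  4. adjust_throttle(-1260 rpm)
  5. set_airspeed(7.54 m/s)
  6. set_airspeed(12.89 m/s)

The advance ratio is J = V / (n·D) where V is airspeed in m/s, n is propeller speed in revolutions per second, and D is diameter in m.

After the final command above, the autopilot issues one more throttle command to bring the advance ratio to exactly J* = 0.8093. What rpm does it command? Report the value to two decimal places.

set_propeller: D = 0.793 m, P = 0.421 m (p = P/D = 0.530895); state ← (V=0, rpm=0)
throttle_to(9126): rpm ← 9126
set_airspeed(26.62): V ← 26.62 m/s
adjust_throttle(-1260): rpm ← 9126 -1260 = 7866
set_airspeed(7.54): V ← 7.54 m/s
set_airspeed(12.89): V ← 12.89 m/s
final state: V = 12.89 m/s, rpm = 7866 → n = rpm/60 = 131.100000 rev/s
target J* = 0.8093; solve J* = V/(n·D) for n: n = V/(J*·D) = 12.89/(0.8093 × 0.793) = 20.084924 rev/s
rpm = 60·n = 1205.095431

rpm = 1205.10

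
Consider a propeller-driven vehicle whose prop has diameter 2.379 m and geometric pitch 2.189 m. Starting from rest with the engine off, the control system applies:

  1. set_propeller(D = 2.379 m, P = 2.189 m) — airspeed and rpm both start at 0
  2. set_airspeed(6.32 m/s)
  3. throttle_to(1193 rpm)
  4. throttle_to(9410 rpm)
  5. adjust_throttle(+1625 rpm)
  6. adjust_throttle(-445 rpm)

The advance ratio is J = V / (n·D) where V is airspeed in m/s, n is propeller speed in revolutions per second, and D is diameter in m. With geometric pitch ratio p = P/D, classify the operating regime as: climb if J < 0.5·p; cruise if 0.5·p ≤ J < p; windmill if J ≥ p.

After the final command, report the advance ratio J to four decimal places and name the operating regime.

set_propeller: D = 2.379 m, P = 2.189 m (p = P/D = 0.920135); state ← (V=0, rpm=0)
set_airspeed(6.32): V ← 6.32 m/s
throttle_to(1193): rpm ← 1193
throttle_to(9410): rpm ← 9410
adjust_throttle(+1625): rpm ← 9410 +1625 = 11035
adjust_throttle(-445): rpm ← 11035 -445 = 10590
final state: V = 6.32 m/s, rpm = 10590 → n = rpm/60 = 176.500000 rev/s
J = V / (n·D) = 6.32 / (176.500000 × 2.379) = 0.015051
regime bands: climb J<0.4601 | cruise [0.4601, 0.9201) | windmill J≥0.9201
J = 0.0151 → climb

J = 0.0151, regime = climb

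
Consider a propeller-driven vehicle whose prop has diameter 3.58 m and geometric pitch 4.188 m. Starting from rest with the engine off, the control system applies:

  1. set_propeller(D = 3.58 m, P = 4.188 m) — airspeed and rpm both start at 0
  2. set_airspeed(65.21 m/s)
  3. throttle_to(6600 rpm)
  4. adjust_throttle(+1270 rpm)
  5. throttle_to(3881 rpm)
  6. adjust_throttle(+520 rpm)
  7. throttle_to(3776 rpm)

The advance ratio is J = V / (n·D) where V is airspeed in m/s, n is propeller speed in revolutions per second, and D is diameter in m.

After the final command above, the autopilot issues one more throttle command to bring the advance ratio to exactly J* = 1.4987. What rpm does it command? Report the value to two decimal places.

rpm = 729.24

set_propeller: D = 3.58 m, P = 4.188 m (p = P/D = 1.169832); state ← (V=0, rpm=0)
set_airspeed(65.21): V ← 65.21 m/s
throttle_to(6600): rpm ← 6600
adjust_throttle(+1270): rpm ← 6600 +1270 = 7870
throttle_to(3881): rpm ← 3881
adjust_throttle(+520): rpm ← 3881 +520 = 4401
throttle_to(3776): rpm ← 3776
final state: V = 65.21 m/s, rpm = 3776 → n = rpm/60 = 62.933333 rev/s
target J* = 1.4987; solve J* = V/(n·D) for n: n = V/(J*·D) = 65.21/(1.4987 × 3.58) = 12.153923 rev/s
rpm = 60·n = 729.235356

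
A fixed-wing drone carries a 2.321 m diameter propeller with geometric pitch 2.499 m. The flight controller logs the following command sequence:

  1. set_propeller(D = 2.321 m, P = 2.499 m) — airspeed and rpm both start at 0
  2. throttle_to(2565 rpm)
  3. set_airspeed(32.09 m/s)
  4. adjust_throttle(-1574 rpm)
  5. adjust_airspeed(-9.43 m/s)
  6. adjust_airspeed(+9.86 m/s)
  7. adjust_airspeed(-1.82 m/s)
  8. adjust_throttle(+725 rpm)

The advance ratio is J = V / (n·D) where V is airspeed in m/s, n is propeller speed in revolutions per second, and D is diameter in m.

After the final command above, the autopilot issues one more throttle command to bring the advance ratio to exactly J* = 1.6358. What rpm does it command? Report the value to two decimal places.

rpm = 485.16

set_propeller: D = 2.321 m, P = 2.499 m (p = P/D = 1.076691); state ← (V=0, rpm=0)
throttle_to(2565): rpm ← 2565
set_airspeed(32.09): V ← 32.09 m/s
adjust_throttle(-1574): rpm ← 2565 -1574 = 991
adjust_airspeed(-9.43): V ← 32.09 -9.43 = 22.66 m/s
adjust_airspeed(+9.86): V ← 22.66 +9.86 = 32.52 m/s
adjust_airspeed(-1.82): V ← 32.52 -1.82 = 30.7 m/s
adjust_throttle(+725): rpm ← 991 +725 = 1716
final state: V = 30.7 m/s, rpm = 1716 → n = rpm/60 = 28.600000 rev/s
target J* = 1.6358; solve J* = V/(n·D) for n: n = V/(J*·D) = 30.7/(1.6358 × 2.321) = 8.085987 rev/s
rpm = 60·n = 485.159212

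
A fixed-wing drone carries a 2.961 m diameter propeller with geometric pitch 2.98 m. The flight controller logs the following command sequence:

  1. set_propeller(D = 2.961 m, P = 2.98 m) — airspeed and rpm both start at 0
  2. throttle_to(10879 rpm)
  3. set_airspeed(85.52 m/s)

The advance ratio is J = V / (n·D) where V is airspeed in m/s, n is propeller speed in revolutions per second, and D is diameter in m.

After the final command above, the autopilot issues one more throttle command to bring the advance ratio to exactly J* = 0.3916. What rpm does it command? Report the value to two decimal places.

set_propeller: D = 2.961 m, P = 2.98 m (p = P/D = 1.006417); state ← (V=0, rpm=0)
throttle_to(10879): rpm ← 10879
set_airspeed(85.52): V ← 85.52 m/s
final state: V = 85.52 m/s, rpm = 10879 → n = rpm/60 = 181.316667 rev/s
target J* = 0.3916; solve J* = V/(n·D) for n: n = V/(J*·D) = 85.52/(0.3916 × 2.961) = 73.754174 rev/s
rpm = 60·n = 4425.250421

rpm = 4425.25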